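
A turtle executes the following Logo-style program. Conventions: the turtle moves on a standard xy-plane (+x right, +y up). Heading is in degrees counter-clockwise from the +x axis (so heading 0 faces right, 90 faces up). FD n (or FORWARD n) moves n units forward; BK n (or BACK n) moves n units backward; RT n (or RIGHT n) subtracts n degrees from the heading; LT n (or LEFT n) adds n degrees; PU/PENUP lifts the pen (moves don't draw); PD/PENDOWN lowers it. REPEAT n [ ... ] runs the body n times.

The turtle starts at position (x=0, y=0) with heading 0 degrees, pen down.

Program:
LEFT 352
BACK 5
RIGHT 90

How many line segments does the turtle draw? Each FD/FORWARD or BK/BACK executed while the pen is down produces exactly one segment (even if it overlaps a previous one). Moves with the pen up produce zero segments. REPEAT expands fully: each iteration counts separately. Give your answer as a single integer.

Executing turtle program step by step:
Start: pos=(0,0), heading=0, pen down
LT 352: heading 0 -> 352
BK 5: (0,0) -> (-4.951,0.696) [heading=352, draw]
RT 90: heading 352 -> 262
Final: pos=(-4.951,0.696), heading=262, 1 segment(s) drawn
Segments drawn: 1

Answer: 1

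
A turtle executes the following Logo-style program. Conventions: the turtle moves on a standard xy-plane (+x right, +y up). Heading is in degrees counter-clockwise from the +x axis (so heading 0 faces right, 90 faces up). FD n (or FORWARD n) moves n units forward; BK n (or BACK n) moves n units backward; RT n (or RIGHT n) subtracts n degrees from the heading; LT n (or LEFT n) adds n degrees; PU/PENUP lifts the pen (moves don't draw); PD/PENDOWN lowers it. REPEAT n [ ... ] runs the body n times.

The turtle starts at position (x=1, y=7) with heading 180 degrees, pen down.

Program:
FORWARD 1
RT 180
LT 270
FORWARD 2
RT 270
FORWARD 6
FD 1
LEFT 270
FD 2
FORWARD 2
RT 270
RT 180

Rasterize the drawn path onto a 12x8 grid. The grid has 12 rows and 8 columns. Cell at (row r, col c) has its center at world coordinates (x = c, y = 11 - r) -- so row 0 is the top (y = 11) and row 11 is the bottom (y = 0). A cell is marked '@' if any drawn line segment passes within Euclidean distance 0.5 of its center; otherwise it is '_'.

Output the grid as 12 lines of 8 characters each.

Segment 0: (1,7) -> (0,7)
Segment 1: (0,7) -> (-0,5)
Segment 2: (-0,5) -> (6,5)
Segment 3: (6,5) -> (7,5)
Segment 4: (7,5) -> (7,3)
Segment 5: (7,3) -> (7,1)

Answer: ________
________
________
________
@@______
@_______
@@@@@@@@
_______@
_______@
_______@
_______@
________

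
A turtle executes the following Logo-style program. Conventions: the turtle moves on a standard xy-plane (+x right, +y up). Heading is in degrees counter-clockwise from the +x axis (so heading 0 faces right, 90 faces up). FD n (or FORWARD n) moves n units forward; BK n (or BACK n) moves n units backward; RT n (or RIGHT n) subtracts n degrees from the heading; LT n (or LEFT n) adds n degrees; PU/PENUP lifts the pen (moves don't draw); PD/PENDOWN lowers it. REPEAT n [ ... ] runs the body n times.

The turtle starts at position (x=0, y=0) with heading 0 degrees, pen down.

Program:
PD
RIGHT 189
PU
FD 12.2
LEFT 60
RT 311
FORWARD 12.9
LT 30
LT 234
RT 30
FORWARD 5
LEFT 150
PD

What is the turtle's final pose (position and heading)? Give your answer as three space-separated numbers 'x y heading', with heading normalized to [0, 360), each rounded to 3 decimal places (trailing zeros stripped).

Executing turtle program step by step:
Start: pos=(0,0), heading=0, pen down
PD: pen down
RT 189: heading 0 -> 171
PU: pen up
FD 12.2: (0,0) -> (-12.05,1.909) [heading=171, move]
LT 60: heading 171 -> 231
RT 311: heading 231 -> 280
FD 12.9: (-12.05,1.909) -> (-9.81,-10.796) [heading=280, move]
LT 30: heading 280 -> 310
LT 234: heading 310 -> 184
RT 30: heading 184 -> 154
FD 5: (-9.81,-10.796) -> (-14.304,-8.604) [heading=154, move]
LT 150: heading 154 -> 304
PD: pen down
Final: pos=(-14.304,-8.604), heading=304, 0 segment(s) drawn

Answer: -14.304 -8.604 304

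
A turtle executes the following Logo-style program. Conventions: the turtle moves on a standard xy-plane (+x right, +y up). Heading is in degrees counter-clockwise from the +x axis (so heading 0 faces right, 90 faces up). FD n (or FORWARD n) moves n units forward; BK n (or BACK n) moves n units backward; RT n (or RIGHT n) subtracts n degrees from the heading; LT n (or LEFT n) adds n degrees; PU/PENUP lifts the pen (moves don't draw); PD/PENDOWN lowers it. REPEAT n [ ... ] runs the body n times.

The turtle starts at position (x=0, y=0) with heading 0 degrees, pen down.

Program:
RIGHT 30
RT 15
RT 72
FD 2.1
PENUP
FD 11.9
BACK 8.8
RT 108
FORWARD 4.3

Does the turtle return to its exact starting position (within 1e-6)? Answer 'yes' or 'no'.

Answer: no

Derivation:
Executing turtle program step by step:
Start: pos=(0,0), heading=0, pen down
RT 30: heading 0 -> 330
RT 15: heading 330 -> 315
RT 72: heading 315 -> 243
FD 2.1: (0,0) -> (-0.953,-1.871) [heading=243, draw]
PU: pen up
FD 11.9: (-0.953,-1.871) -> (-6.356,-12.474) [heading=243, move]
BK 8.8: (-6.356,-12.474) -> (-2.361,-4.633) [heading=243, move]
RT 108: heading 243 -> 135
FD 4.3: (-2.361,-4.633) -> (-5.401,-1.593) [heading=135, move]
Final: pos=(-5.401,-1.593), heading=135, 1 segment(s) drawn

Start position: (0, 0)
Final position: (-5.401, -1.593)
Distance = 5.631; >= 1e-6 -> NOT closed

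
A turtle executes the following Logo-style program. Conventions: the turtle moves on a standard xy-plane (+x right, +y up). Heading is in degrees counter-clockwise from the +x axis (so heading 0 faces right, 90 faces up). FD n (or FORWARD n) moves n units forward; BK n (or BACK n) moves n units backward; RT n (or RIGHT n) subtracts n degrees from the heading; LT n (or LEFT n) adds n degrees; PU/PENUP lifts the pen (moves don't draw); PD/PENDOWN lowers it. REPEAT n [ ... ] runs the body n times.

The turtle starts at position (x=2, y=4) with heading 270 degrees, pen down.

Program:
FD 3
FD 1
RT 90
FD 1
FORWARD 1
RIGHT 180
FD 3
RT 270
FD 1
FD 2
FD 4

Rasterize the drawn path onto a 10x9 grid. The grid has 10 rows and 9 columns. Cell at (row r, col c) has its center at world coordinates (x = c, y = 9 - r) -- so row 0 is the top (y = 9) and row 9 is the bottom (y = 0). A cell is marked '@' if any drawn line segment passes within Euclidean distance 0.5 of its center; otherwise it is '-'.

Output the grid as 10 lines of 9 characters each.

Answer: ---------
---------
---@-----
---@-----
---@-----
--@@-----
--@@-----
--@@-----
--@@-----
@@@@-----

Derivation:
Segment 0: (2,4) -> (2,1)
Segment 1: (2,1) -> (2,0)
Segment 2: (2,0) -> (1,0)
Segment 3: (1,0) -> (-0,0)
Segment 4: (-0,0) -> (3,0)
Segment 5: (3,0) -> (3,1)
Segment 6: (3,1) -> (3,3)
Segment 7: (3,3) -> (3,7)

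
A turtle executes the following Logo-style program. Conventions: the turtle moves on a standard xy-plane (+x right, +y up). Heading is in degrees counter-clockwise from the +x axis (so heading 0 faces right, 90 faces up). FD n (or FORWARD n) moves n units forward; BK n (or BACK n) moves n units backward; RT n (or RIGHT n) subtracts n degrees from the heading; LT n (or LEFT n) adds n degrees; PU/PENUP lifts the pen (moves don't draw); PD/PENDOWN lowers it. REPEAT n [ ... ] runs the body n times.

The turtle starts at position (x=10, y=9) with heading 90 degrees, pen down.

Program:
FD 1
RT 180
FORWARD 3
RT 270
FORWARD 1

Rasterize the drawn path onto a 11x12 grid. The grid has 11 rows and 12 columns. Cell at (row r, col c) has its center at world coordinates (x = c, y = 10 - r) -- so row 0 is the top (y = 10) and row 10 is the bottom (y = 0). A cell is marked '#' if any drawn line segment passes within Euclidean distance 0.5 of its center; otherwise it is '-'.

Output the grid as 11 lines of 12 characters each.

Segment 0: (10,9) -> (10,10)
Segment 1: (10,10) -> (10,7)
Segment 2: (10,7) -> (11,7)

Answer: ----------#-
----------#-
----------#-
----------##
------------
------------
------------
------------
------------
------------
------------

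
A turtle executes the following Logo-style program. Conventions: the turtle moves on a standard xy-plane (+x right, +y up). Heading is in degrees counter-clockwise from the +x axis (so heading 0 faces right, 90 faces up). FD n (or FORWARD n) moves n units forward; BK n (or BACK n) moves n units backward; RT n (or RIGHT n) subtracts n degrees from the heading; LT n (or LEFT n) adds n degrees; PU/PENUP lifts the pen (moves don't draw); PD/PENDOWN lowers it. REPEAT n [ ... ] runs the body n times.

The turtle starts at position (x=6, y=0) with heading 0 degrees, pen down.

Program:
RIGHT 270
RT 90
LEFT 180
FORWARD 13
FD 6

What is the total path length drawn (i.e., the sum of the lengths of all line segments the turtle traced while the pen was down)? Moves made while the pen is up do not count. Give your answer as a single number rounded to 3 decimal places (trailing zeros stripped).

Answer: 19

Derivation:
Executing turtle program step by step:
Start: pos=(6,0), heading=0, pen down
RT 270: heading 0 -> 90
RT 90: heading 90 -> 0
LT 180: heading 0 -> 180
FD 13: (6,0) -> (-7,0) [heading=180, draw]
FD 6: (-7,0) -> (-13,0) [heading=180, draw]
Final: pos=(-13,0), heading=180, 2 segment(s) drawn

Segment lengths:
  seg 1: (6,0) -> (-7,0), length = 13
  seg 2: (-7,0) -> (-13,0), length = 6
Total = 19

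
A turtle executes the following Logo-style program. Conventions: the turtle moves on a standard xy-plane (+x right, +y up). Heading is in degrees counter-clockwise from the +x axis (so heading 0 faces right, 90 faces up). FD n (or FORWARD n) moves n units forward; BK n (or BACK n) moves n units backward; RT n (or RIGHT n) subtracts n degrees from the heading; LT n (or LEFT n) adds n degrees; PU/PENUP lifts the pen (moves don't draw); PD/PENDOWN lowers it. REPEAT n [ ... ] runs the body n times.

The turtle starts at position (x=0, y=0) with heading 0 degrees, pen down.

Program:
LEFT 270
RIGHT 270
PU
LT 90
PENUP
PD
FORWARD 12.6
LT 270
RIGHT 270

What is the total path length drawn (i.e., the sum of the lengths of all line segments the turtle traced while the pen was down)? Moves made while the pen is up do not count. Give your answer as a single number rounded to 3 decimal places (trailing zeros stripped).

Answer: 12.6

Derivation:
Executing turtle program step by step:
Start: pos=(0,0), heading=0, pen down
LT 270: heading 0 -> 270
RT 270: heading 270 -> 0
PU: pen up
LT 90: heading 0 -> 90
PU: pen up
PD: pen down
FD 12.6: (0,0) -> (0,12.6) [heading=90, draw]
LT 270: heading 90 -> 0
RT 270: heading 0 -> 90
Final: pos=(0,12.6), heading=90, 1 segment(s) drawn

Segment lengths:
  seg 1: (0,0) -> (0,12.6), length = 12.6
Total = 12.6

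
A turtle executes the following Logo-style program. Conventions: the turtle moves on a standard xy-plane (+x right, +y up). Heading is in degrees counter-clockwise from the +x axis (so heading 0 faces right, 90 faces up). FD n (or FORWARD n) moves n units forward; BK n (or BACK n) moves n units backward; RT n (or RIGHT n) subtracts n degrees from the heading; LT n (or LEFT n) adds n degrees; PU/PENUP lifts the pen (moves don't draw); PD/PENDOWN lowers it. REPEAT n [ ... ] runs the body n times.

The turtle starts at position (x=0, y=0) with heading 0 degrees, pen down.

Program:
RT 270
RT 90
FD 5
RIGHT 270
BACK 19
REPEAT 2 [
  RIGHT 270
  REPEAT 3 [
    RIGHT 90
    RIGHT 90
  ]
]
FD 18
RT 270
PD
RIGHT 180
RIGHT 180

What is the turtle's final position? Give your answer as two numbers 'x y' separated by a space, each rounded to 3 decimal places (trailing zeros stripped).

Answer: 5 -37

Derivation:
Executing turtle program step by step:
Start: pos=(0,0), heading=0, pen down
RT 270: heading 0 -> 90
RT 90: heading 90 -> 0
FD 5: (0,0) -> (5,0) [heading=0, draw]
RT 270: heading 0 -> 90
BK 19: (5,0) -> (5,-19) [heading=90, draw]
REPEAT 2 [
  -- iteration 1/2 --
  RT 270: heading 90 -> 180
  REPEAT 3 [
    -- iteration 1/3 --
    RT 90: heading 180 -> 90
    RT 90: heading 90 -> 0
    -- iteration 2/3 --
    RT 90: heading 0 -> 270
    RT 90: heading 270 -> 180
    -- iteration 3/3 --
    RT 90: heading 180 -> 90
    RT 90: heading 90 -> 0
  ]
  -- iteration 2/2 --
  RT 270: heading 0 -> 90
  REPEAT 3 [
    -- iteration 1/3 --
    RT 90: heading 90 -> 0
    RT 90: heading 0 -> 270
    -- iteration 2/3 --
    RT 90: heading 270 -> 180
    RT 90: heading 180 -> 90
    -- iteration 3/3 --
    RT 90: heading 90 -> 0
    RT 90: heading 0 -> 270
  ]
]
FD 18: (5,-19) -> (5,-37) [heading=270, draw]
RT 270: heading 270 -> 0
PD: pen down
RT 180: heading 0 -> 180
RT 180: heading 180 -> 0
Final: pos=(5,-37), heading=0, 3 segment(s) drawn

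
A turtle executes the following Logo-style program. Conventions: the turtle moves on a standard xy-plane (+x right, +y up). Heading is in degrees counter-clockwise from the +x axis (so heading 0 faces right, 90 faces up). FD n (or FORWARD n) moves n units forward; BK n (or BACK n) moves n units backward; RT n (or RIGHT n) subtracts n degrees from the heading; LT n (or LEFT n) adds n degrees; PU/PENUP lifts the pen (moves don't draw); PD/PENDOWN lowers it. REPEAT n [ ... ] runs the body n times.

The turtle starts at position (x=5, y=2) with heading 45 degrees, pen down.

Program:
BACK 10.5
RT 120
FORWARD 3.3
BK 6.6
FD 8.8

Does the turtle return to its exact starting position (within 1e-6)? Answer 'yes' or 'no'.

Executing turtle program step by step:
Start: pos=(5,2), heading=45, pen down
BK 10.5: (5,2) -> (-2.425,-5.425) [heading=45, draw]
RT 120: heading 45 -> 285
FD 3.3: (-2.425,-5.425) -> (-1.571,-8.612) [heading=285, draw]
BK 6.6: (-1.571,-8.612) -> (-3.279,-2.237) [heading=285, draw]
FD 8.8: (-3.279,-2.237) -> (-1.001,-10.737) [heading=285, draw]
Final: pos=(-1.001,-10.737), heading=285, 4 segment(s) drawn

Start position: (5, 2)
Final position: (-1.001, -10.737)
Distance = 14.08; >= 1e-6 -> NOT closed

Answer: no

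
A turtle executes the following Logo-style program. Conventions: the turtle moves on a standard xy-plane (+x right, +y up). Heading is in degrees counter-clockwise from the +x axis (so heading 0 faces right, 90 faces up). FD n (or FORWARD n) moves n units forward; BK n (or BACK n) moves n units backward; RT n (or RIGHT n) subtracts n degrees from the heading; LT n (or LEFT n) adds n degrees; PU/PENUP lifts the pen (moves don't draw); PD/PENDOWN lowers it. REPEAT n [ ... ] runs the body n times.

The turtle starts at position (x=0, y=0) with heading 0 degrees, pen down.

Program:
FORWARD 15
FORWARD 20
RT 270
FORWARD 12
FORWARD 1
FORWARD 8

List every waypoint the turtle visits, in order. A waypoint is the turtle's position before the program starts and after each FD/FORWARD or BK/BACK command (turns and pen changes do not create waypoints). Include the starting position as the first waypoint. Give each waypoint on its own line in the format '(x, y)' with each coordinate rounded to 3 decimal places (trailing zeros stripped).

Answer: (0, 0)
(15, 0)
(35, 0)
(35, 12)
(35, 13)
(35, 21)

Derivation:
Executing turtle program step by step:
Start: pos=(0,0), heading=0, pen down
FD 15: (0,0) -> (15,0) [heading=0, draw]
FD 20: (15,0) -> (35,0) [heading=0, draw]
RT 270: heading 0 -> 90
FD 12: (35,0) -> (35,12) [heading=90, draw]
FD 1: (35,12) -> (35,13) [heading=90, draw]
FD 8: (35,13) -> (35,21) [heading=90, draw]
Final: pos=(35,21), heading=90, 5 segment(s) drawn
Waypoints (6 total):
(0, 0)
(15, 0)
(35, 0)
(35, 12)
(35, 13)
(35, 21)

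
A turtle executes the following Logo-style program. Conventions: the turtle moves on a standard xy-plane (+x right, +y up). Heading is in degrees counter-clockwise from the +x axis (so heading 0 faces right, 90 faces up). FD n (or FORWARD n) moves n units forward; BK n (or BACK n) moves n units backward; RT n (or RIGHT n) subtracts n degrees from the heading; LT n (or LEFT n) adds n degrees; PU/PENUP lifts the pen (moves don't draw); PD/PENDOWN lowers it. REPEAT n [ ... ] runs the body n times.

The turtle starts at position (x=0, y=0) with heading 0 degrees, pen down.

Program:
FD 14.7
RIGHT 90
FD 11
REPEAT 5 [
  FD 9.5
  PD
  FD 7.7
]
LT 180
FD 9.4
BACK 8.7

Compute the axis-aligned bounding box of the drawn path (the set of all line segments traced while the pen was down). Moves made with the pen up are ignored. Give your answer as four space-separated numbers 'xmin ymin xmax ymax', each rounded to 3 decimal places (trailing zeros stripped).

Answer: 0 -97 14.7 0

Derivation:
Executing turtle program step by step:
Start: pos=(0,0), heading=0, pen down
FD 14.7: (0,0) -> (14.7,0) [heading=0, draw]
RT 90: heading 0 -> 270
FD 11: (14.7,0) -> (14.7,-11) [heading=270, draw]
REPEAT 5 [
  -- iteration 1/5 --
  FD 9.5: (14.7,-11) -> (14.7,-20.5) [heading=270, draw]
  PD: pen down
  FD 7.7: (14.7,-20.5) -> (14.7,-28.2) [heading=270, draw]
  -- iteration 2/5 --
  FD 9.5: (14.7,-28.2) -> (14.7,-37.7) [heading=270, draw]
  PD: pen down
  FD 7.7: (14.7,-37.7) -> (14.7,-45.4) [heading=270, draw]
  -- iteration 3/5 --
  FD 9.5: (14.7,-45.4) -> (14.7,-54.9) [heading=270, draw]
  PD: pen down
  FD 7.7: (14.7,-54.9) -> (14.7,-62.6) [heading=270, draw]
  -- iteration 4/5 --
  FD 9.5: (14.7,-62.6) -> (14.7,-72.1) [heading=270, draw]
  PD: pen down
  FD 7.7: (14.7,-72.1) -> (14.7,-79.8) [heading=270, draw]
  -- iteration 5/5 --
  FD 9.5: (14.7,-79.8) -> (14.7,-89.3) [heading=270, draw]
  PD: pen down
  FD 7.7: (14.7,-89.3) -> (14.7,-97) [heading=270, draw]
]
LT 180: heading 270 -> 90
FD 9.4: (14.7,-97) -> (14.7,-87.6) [heading=90, draw]
BK 8.7: (14.7,-87.6) -> (14.7,-96.3) [heading=90, draw]
Final: pos=(14.7,-96.3), heading=90, 14 segment(s) drawn

Segment endpoints: x in {0, 14.7}, y in {-97, -96.3, -89.3, -87.6, -79.8, -72.1, -62.6, -54.9, -45.4, -37.7, -28.2, -20.5, -11, 0}
xmin=0, ymin=-97, xmax=14.7, ymax=0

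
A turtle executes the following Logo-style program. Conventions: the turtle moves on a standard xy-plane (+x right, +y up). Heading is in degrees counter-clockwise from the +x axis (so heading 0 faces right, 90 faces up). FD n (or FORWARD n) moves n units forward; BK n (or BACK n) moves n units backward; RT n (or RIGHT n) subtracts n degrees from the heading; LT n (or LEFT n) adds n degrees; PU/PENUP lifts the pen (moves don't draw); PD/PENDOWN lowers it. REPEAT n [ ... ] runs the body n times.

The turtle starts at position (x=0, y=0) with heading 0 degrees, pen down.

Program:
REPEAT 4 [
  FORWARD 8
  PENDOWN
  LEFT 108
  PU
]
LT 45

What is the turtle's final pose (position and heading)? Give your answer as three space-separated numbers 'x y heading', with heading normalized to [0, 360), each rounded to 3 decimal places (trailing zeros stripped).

Executing turtle program step by step:
Start: pos=(0,0), heading=0, pen down
REPEAT 4 [
  -- iteration 1/4 --
  FD 8: (0,0) -> (8,0) [heading=0, draw]
  PD: pen down
  LT 108: heading 0 -> 108
  PU: pen up
  -- iteration 2/4 --
  FD 8: (8,0) -> (5.528,7.608) [heading=108, move]
  PD: pen down
  LT 108: heading 108 -> 216
  PU: pen up
  -- iteration 3/4 --
  FD 8: (5.528,7.608) -> (-0.944,2.906) [heading=216, move]
  PD: pen down
  LT 108: heading 216 -> 324
  PU: pen up
  -- iteration 4/4 --
  FD 8: (-0.944,2.906) -> (5.528,-1.796) [heading=324, move]
  PD: pen down
  LT 108: heading 324 -> 72
  PU: pen up
]
LT 45: heading 72 -> 117
Final: pos=(5.528,-1.796), heading=117, 1 segment(s) drawn

Answer: 5.528 -1.796 117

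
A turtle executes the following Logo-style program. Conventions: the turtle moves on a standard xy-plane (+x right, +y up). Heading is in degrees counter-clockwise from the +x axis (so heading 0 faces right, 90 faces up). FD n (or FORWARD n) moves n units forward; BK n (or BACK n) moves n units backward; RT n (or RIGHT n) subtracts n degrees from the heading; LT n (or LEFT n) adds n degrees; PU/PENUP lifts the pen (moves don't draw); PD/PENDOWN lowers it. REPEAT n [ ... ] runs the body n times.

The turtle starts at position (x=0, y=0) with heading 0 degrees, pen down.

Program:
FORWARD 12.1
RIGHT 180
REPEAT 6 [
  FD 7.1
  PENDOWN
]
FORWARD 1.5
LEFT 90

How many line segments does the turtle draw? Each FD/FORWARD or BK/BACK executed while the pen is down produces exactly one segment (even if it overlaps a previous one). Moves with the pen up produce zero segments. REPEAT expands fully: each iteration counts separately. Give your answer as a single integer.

Executing turtle program step by step:
Start: pos=(0,0), heading=0, pen down
FD 12.1: (0,0) -> (12.1,0) [heading=0, draw]
RT 180: heading 0 -> 180
REPEAT 6 [
  -- iteration 1/6 --
  FD 7.1: (12.1,0) -> (5,0) [heading=180, draw]
  PD: pen down
  -- iteration 2/6 --
  FD 7.1: (5,0) -> (-2.1,0) [heading=180, draw]
  PD: pen down
  -- iteration 3/6 --
  FD 7.1: (-2.1,0) -> (-9.2,0) [heading=180, draw]
  PD: pen down
  -- iteration 4/6 --
  FD 7.1: (-9.2,0) -> (-16.3,0) [heading=180, draw]
  PD: pen down
  -- iteration 5/6 --
  FD 7.1: (-16.3,0) -> (-23.4,0) [heading=180, draw]
  PD: pen down
  -- iteration 6/6 --
  FD 7.1: (-23.4,0) -> (-30.5,0) [heading=180, draw]
  PD: pen down
]
FD 1.5: (-30.5,0) -> (-32,0) [heading=180, draw]
LT 90: heading 180 -> 270
Final: pos=(-32,0), heading=270, 8 segment(s) drawn
Segments drawn: 8

Answer: 8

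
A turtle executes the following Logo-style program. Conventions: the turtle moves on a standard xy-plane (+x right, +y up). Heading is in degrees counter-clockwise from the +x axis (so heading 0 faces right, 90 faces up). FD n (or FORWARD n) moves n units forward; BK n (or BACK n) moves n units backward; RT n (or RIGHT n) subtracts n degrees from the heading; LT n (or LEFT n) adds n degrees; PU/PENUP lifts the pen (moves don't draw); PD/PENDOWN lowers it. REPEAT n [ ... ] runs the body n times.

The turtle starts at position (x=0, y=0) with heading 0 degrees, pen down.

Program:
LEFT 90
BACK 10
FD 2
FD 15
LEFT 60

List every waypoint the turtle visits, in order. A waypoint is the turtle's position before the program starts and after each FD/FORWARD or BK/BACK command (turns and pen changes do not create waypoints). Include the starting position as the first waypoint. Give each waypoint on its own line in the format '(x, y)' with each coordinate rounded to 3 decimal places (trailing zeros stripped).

Executing turtle program step by step:
Start: pos=(0,0), heading=0, pen down
LT 90: heading 0 -> 90
BK 10: (0,0) -> (0,-10) [heading=90, draw]
FD 2: (0,-10) -> (0,-8) [heading=90, draw]
FD 15: (0,-8) -> (0,7) [heading=90, draw]
LT 60: heading 90 -> 150
Final: pos=(0,7), heading=150, 3 segment(s) drawn
Waypoints (4 total):
(0, 0)
(0, -10)
(0, -8)
(0, 7)

Answer: (0, 0)
(0, -10)
(0, -8)
(0, 7)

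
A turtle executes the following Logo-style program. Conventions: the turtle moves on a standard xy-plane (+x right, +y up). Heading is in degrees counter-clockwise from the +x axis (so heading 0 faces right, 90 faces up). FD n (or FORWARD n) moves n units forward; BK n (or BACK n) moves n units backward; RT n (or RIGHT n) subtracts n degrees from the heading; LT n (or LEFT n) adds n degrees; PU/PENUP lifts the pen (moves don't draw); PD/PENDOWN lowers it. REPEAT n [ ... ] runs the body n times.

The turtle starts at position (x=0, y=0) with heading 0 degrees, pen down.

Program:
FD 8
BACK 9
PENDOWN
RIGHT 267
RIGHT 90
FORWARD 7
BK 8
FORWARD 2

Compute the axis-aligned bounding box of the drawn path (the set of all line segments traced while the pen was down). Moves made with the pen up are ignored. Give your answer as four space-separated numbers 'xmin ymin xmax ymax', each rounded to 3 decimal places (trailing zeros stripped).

Answer: -1.999 -0.052 8 0.366

Derivation:
Executing turtle program step by step:
Start: pos=(0,0), heading=0, pen down
FD 8: (0,0) -> (8,0) [heading=0, draw]
BK 9: (8,0) -> (-1,0) [heading=0, draw]
PD: pen down
RT 267: heading 0 -> 93
RT 90: heading 93 -> 3
FD 7: (-1,0) -> (5.99,0.366) [heading=3, draw]
BK 8: (5.99,0.366) -> (-1.999,-0.052) [heading=3, draw]
FD 2: (-1.999,-0.052) -> (-0.001,0.052) [heading=3, draw]
Final: pos=(-0.001,0.052), heading=3, 5 segment(s) drawn

Segment endpoints: x in {-1.999, -1, -0.001, 0, 5.99, 8}, y in {-0.052, 0, 0.052, 0.366}
xmin=-1.999, ymin=-0.052, xmax=8, ymax=0.366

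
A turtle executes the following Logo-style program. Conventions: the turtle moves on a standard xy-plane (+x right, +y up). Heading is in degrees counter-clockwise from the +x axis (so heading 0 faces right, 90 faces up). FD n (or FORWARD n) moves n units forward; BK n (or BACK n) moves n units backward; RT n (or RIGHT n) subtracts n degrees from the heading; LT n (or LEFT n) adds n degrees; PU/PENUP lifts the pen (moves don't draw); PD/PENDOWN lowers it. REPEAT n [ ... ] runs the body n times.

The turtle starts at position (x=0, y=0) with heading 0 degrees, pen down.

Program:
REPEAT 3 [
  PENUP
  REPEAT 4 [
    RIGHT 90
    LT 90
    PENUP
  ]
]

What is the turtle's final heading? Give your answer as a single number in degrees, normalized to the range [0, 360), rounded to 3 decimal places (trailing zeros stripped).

Answer: 0

Derivation:
Executing turtle program step by step:
Start: pos=(0,0), heading=0, pen down
REPEAT 3 [
  -- iteration 1/3 --
  PU: pen up
  REPEAT 4 [
    -- iteration 1/4 --
    RT 90: heading 0 -> 270
    LT 90: heading 270 -> 0
    PU: pen up
    -- iteration 2/4 --
    RT 90: heading 0 -> 270
    LT 90: heading 270 -> 0
    PU: pen up
    -- iteration 3/4 --
    RT 90: heading 0 -> 270
    LT 90: heading 270 -> 0
    PU: pen up
    -- iteration 4/4 --
    RT 90: heading 0 -> 270
    LT 90: heading 270 -> 0
    PU: pen up
  ]
  -- iteration 2/3 --
  PU: pen up
  REPEAT 4 [
    -- iteration 1/4 --
    RT 90: heading 0 -> 270
    LT 90: heading 270 -> 0
    PU: pen up
    -- iteration 2/4 --
    RT 90: heading 0 -> 270
    LT 90: heading 270 -> 0
    PU: pen up
    -- iteration 3/4 --
    RT 90: heading 0 -> 270
    LT 90: heading 270 -> 0
    PU: pen up
    -- iteration 4/4 --
    RT 90: heading 0 -> 270
    LT 90: heading 270 -> 0
    PU: pen up
  ]
  -- iteration 3/3 --
  PU: pen up
  REPEAT 4 [
    -- iteration 1/4 --
    RT 90: heading 0 -> 270
    LT 90: heading 270 -> 0
    PU: pen up
    -- iteration 2/4 --
    RT 90: heading 0 -> 270
    LT 90: heading 270 -> 0
    PU: pen up
    -- iteration 3/4 --
    RT 90: heading 0 -> 270
    LT 90: heading 270 -> 0
    PU: pen up
    -- iteration 4/4 --
    RT 90: heading 0 -> 270
    LT 90: heading 270 -> 0
    PU: pen up
  ]
]
Final: pos=(0,0), heading=0, 0 segment(s) drawn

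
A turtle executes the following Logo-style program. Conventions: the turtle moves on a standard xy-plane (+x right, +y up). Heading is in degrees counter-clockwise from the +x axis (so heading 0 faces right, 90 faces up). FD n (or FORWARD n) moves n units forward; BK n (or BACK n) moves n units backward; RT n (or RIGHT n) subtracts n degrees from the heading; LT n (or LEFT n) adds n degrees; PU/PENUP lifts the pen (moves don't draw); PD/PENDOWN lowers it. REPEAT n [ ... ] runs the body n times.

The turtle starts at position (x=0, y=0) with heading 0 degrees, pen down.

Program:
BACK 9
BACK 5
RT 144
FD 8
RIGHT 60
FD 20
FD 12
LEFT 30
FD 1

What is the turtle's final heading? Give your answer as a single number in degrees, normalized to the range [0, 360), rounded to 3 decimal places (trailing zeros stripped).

Answer: 186

Derivation:
Executing turtle program step by step:
Start: pos=(0,0), heading=0, pen down
BK 9: (0,0) -> (-9,0) [heading=0, draw]
BK 5: (-9,0) -> (-14,0) [heading=0, draw]
RT 144: heading 0 -> 216
FD 8: (-14,0) -> (-20.472,-4.702) [heading=216, draw]
RT 60: heading 216 -> 156
FD 20: (-20.472,-4.702) -> (-38.743,3.432) [heading=156, draw]
FD 12: (-38.743,3.432) -> (-49.706,8.313) [heading=156, draw]
LT 30: heading 156 -> 186
FD 1: (-49.706,8.313) -> (-50.7,8.209) [heading=186, draw]
Final: pos=(-50.7,8.209), heading=186, 6 segment(s) drawn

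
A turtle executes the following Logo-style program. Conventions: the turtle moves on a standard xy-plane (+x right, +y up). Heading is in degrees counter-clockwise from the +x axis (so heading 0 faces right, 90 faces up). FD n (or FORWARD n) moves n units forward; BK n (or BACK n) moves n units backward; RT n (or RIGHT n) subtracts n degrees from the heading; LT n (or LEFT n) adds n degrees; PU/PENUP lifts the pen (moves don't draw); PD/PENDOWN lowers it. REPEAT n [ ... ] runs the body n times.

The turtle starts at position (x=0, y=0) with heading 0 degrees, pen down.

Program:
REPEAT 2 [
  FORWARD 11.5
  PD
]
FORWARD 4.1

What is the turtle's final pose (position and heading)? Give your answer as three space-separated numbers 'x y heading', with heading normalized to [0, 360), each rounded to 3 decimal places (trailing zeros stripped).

Answer: 27.1 0 0

Derivation:
Executing turtle program step by step:
Start: pos=(0,0), heading=0, pen down
REPEAT 2 [
  -- iteration 1/2 --
  FD 11.5: (0,0) -> (11.5,0) [heading=0, draw]
  PD: pen down
  -- iteration 2/2 --
  FD 11.5: (11.5,0) -> (23,0) [heading=0, draw]
  PD: pen down
]
FD 4.1: (23,0) -> (27.1,0) [heading=0, draw]
Final: pos=(27.1,0), heading=0, 3 segment(s) drawn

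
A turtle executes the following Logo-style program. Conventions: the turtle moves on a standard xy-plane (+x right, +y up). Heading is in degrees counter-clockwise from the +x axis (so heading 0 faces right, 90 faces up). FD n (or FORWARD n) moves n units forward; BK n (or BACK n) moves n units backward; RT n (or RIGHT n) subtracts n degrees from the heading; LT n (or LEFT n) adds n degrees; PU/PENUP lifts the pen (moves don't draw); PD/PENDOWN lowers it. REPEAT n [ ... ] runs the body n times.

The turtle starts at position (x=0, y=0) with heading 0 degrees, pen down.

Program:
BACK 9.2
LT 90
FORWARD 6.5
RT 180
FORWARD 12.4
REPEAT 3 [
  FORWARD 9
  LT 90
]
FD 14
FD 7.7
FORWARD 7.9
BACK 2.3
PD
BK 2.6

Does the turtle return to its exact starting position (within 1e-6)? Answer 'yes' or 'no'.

Answer: no

Derivation:
Executing turtle program step by step:
Start: pos=(0,0), heading=0, pen down
BK 9.2: (0,0) -> (-9.2,0) [heading=0, draw]
LT 90: heading 0 -> 90
FD 6.5: (-9.2,0) -> (-9.2,6.5) [heading=90, draw]
RT 180: heading 90 -> 270
FD 12.4: (-9.2,6.5) -> (-9.2,-5.9) [heading=270, draw]
REPEAT 3 [
  -- iteration 1/3 --
  FD 9: (-9.2,-5.9) -> (-9.2,-14.9) [heading=270, draw]
  LT 90: heading 270 -> 0
  -- iteration 2/3 --
  FD 9: (-9.2,-14.9) -> (-0.2,-14.9) [heading=0, draw]
  LT 90: heading 0 -> 90
  -- iteration 3/3 --
  FD 9: (-0.2,-14.9) -> (-0.2,-5.9) [heading=90, draw]
  LT 90: heading 90 -> 180
]
FD 14: (-0.2,-5.9) -> (-14.2,-5.9) [heading=180, draw]
FD 7.7: (-14.2,-5.9) -> (-21.9,-5.9) [heading=180, draw]
FD 7.9: (-21.9,-5.9) -> (-29.8,-5.9) [heading=180, draw]
BK 2.3: (-29.8,-5.9) -> (-27.5,-5.9) [heading=180, draw]
PD: pen down
BK 2.6: (-27.5,-5.9) -> (-24.9,-5.9) [heading=180, draw]
Final: pos=(-24.9,-5.9), heading=180, 11 segment(s) drawn

Start position: (0, 0)
Final position: (-24.9, -5.9)
Distance = 25.589; >= 1e-6 -> NOT closed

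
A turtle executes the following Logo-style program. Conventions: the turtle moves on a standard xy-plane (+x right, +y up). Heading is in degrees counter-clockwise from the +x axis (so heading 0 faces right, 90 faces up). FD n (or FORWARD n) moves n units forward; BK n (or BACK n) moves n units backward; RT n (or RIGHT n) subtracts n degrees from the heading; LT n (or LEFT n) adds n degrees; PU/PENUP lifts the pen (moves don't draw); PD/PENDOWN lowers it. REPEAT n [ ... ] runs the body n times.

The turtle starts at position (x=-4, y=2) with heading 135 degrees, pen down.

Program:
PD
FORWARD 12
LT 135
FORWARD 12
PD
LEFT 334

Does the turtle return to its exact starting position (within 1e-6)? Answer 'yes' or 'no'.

Answer: no

Derivation:
Executing turtle program step by step:
Start: pos=(-4,2), heading=135, pen down
PD: pen down
FD 12: (-4,2) -> (-12.485,10.485) [heading=135, draw]
LT 135: heading 135 -> 270
FD 12: (-12.485,10.485) -> (-12.485,-1.515) [heading=270, draw]
PD: pen down
LT 334: heading 270 -> 244
Final: pos=(-12.485,-1.515), heading=244, 2 segment(s) drawn

Start position: (-4, 2)
Final position: (-12.485, -1.515)
Distance = 9.184; >= 1e-6 -> NOT closed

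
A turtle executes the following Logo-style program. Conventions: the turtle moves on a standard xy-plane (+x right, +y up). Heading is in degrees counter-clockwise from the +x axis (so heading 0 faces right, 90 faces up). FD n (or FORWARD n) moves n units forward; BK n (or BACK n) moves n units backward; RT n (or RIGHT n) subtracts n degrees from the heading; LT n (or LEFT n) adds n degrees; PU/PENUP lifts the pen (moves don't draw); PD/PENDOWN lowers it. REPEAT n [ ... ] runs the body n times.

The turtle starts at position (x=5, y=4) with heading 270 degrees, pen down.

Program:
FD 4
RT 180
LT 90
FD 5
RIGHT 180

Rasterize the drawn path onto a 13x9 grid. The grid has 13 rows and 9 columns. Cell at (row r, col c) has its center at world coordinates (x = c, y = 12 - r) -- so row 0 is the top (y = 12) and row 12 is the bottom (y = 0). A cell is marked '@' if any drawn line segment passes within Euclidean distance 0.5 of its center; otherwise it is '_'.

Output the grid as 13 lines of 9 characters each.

Answer: _________
_________
_________
_________
_________
_________
_________
_________
_____@___
_____@___
_____@___
_____@___
@@@@@@___

Derivation:
Segment 0: (5,4) -> (5,0)
Segment 1: (5,0) -> (-0,0)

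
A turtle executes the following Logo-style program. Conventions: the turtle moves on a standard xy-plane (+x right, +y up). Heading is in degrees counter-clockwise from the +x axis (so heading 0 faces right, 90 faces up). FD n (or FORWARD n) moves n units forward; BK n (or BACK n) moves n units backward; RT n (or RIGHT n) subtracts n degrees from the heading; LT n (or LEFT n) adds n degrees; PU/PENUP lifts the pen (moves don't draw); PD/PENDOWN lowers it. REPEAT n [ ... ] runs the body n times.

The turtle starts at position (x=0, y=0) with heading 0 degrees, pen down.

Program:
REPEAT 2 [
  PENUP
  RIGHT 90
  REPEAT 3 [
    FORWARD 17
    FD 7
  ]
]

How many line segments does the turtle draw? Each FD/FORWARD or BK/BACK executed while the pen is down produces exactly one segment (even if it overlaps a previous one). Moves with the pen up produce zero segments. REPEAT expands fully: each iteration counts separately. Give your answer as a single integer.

Answer: 0

Derivation:
Executing turtle program step by step:
Start: pos=(0,0), heading=0, pen down
REPEAT 2 [
  -- iteration 1/2 --
  PU: pen up
  RT 90: heading 0 -> 270
  REPEAT 3 [
    -- iteration 1/3 --
    FD 17: (0,0) -> (0,-17) [heading=270, move]
    FD 7: (0,-17) -> (0,-24) [heading=270, move]
    -- iteration 2/3 --
    FD 17: (0,-24) -> (0,-41) [heading=270, move]
    FD 7: (0,-41) -> (0,-48) [heading=270, move]
    -- iteration 3/3 --
    FD 17: (0,-48) -> (0,-65) [heading=270, move]
    FD 7: (0,-65) -> (0,-72) [heading=270, move]
  ]
  -- iteration 2/2 --
  PU: pen up
  RT 90: heading 270 -> 180
  REPEAT 3 [
    -- iteration 1/3 --
    FD 17: (0,-72) -> (-17,-72) [heading=180, move]
    FD 7: (-17,-72) -> (-24,-72) [heading=180, move]
    -- iteration 2/3 --
    FD 17: (-24,-72) -> (-41,-72) [heading=180, move]
    FD 7: (-41,-72) -> (-48,-72) [heading=180, move]
    -- iteration 3/3 --
    FD 17: (-48,-72) -> (-65,-72) [heading=180, move]
    FD 7: (-65,-72) -> (-72,-72) [heading=180, move]
  ]
]
Final: pos=(-72,-72), heading=180, 0 segment(s) drawn
Segments drawn: 0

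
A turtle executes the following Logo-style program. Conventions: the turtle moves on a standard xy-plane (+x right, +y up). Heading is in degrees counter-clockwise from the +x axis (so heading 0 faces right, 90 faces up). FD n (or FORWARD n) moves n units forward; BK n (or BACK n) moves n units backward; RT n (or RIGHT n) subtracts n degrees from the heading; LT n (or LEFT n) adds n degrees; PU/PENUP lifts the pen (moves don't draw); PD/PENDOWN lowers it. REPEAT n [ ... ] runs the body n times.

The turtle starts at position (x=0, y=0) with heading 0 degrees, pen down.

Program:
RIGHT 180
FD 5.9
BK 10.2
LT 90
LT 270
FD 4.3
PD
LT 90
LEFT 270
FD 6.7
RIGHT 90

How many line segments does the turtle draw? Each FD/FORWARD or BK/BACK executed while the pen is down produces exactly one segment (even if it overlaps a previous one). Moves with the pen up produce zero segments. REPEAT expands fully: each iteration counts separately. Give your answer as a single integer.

Executing turtle program step by step:
Start: pos=(0,0), heading=0, pen down
RT 180: heading 0 -> 180
FD 5.9: (0,0) -> (-5.9,0) [heading=180, draw]
BK 10.2: (-5.9,0) -> (4.3,0) [heading=180, draw]
LT 90: heading 180 -> 270
LT 270: heading 270 -> 180
FD 4.3: (4.3,0) -> (0,0) [heading=180, draw]
PD: pen down
LT 90: heading 180 -> 270
LT 270: heading 270 -> 180
FD 6.7: (0,0) -> (-6.7,0) [heading=180, draw]
RT 90: heading 180 -> 90
Final: pos=(-6.7,0), heading=90, 4 segment(s) drawn
Segments drawn: 4

Answer: 4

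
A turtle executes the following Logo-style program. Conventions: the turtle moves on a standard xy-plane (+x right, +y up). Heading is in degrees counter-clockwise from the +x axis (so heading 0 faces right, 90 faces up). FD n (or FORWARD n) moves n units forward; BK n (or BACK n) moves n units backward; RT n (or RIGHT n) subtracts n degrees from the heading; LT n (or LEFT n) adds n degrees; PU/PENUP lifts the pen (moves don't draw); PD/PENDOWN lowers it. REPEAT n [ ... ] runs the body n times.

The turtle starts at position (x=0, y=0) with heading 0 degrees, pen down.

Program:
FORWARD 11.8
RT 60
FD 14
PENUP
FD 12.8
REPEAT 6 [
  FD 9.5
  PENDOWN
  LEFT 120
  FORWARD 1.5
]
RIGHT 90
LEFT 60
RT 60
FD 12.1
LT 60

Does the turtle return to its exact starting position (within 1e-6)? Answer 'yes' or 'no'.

Executing turtle program step by step:
Start: pos=(0,0), heading=0, pen down
FD 11.8: (0,0) -> (11.8,0) [heading=0, draw]
RT 60: heading 0 -> 300
FD 14: (11.8,0) -> (18.8,-12.124) [heading=300, draw]
PU: pen up
FD 12.8: (18.8,-12.124) -> (25.2,-23.209) [heading=300, move]
REPEAT 6 [
  -- iteration 1/6 --
  FD 9.5: (25.2,-23.209) -> (29.95,-31.437) [heading=300, move]
  PD: pen down
  LT 120: heading 300 -> 60
  FD 1.5: (29.95,-31.437) -> (30.7,-30.138) [heading=60, draw]
  -- iteration 2/6 --
  FD 9.5: (30.7,-30.138) -> (35.45,-21.91) [heading=60, draw]
  PD: pen down
  LT 120: heading 60 -> 180
  FD 1.5: (35.45,-21.91) -> (33.95,-21.91) [heading=180, draw]
  -- iteration 3/6 --
  FD 9.5: (33.95,-21.91) -> (24.45,-21.91) [heading=180, draw]
  PD: pen down
  LT 120: heading 180 -> 300
  FD 1.5: (24.45,-21.91) -> (25.2,-23.209) [heading=300, draw]
  -- iteration 4/6 --
  FD 9.5: (25.2,-23.209) -> (29.95,-31.437) [heading=300, draw]
  PD: pen down
  LT 120: heading 300 -> 60
  FD 1.5: (29.95,-31.437) -> (30.7,-30.138) [heading=60, draw]
  -- iteration 5/6 --
  FD 9.5: (30.7,-30.138) -> (35.45,-21.91) [heading=60, draw]
  PD: pen down
  LT 120: heading 60 -> 180
  FD 1.5: (35.45,-21.91) -> (33.95,-21.91) [heading=180, draw]
  -- iteration 6/6 --
  FD 9.5: (33.95,-21.91) -> (24.45,-21.91) [heading=180, draw]
  PD: pen down
  LT 120: heading 180 -> 300
  FD 1.5: (24.45,-21.91) -> (25.2,-23.209) [heading=300, draw]
]
RT 90: heading 300 -> 210
LT 60: heading 210 -> 270
RT 60: heading 270 -> 210
FD 12.1: (25.2,-23.209) -> (14.721,-29.259) [heading=210, draw]
LT 60: heading 210 -> 270
Final: pos=(14.721,-29.259), heading=270, 14 segment(s) drawn

Start position: (0, 0)
Final position: (14.721, -29.259)
Distance = 32.754; >= 1e-6 -> NOT closed

Answer: no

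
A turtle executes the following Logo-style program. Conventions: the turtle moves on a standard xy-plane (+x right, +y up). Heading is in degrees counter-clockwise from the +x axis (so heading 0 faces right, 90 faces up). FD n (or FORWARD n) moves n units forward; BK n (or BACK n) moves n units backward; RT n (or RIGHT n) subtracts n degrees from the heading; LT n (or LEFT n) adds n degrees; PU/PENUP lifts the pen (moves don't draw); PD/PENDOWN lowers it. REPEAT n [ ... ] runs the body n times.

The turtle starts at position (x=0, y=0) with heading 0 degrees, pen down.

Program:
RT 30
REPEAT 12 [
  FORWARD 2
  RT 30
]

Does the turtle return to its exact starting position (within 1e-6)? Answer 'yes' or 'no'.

Answer: yes

Derivation:
Executing turtle program step by step:
Start: pos=(0,0), heading=0, pen down
RT 30: heading 0 -> 330
REPEAT 12 [
  -- iteration 1/12 --
  FD 2: (0,0) -> (1.732,-1) [heading=330, draw]
  RT 30: heading 330 -> 300
  -- iteration 2/12 --
  FD 2: (1.732,-1) -> (2.732,-2.732) [heading=300, draw]
  RT 30: heading 300 -> 270
  -- iteration 3/12 --
  FD 2: (2.732,-2.732) -> (2.732,-4.732) [heading=270, draw]
  RT 30: heading 270 -> 240
  -- iteration 4/12 --
  FD 2: (2.732,-4.732) -> (1.732,-6.464) [heading=240, draw]
  RT 30: heading 240 -> 210
  -- iteration 5/12 --
  FD 2: (1.732,-6.464) -> (0,-7.464) [heading=210, draw]
  RT 30: heading 210 -> 180
  -- iteration 6/12 --
  FD 2: (0,-7.464) -> (-2,-7.464) [heading=180, draw]
  RT 30: heading 180 -> 150
  -- iteration 7/12 --
  FD 2: (-2,-7.464) -> (-3.732,-6.464) [heading=150, draw]
  RT 30: heading 150 -> 120
  -- iteration 8/12 --
  FD 2: (-3.732,-6.464) -> (-4.732,-4.732) [heading=120, draw]
  RT 30: heading 120 -> 90
  -- iteration 9/12 --
  FD 2: (-4.732,-4.732) -> (-4.732,-2.732) [heading=90, draw]
  RT 30: heading 90 -> 60
  -- iteration 10/12 --
  FD 2: (-4.732,-2.732) -> (-3.732,-1) [heading=60, draw]
  RT 30: heading 60 -> 30
  -- iteration 11/12 --
  FD 2: (-3.732,-1) -> (-2,0) [heading=30, draw]
  RT 30: heading 30 -> 0
  -- iteration 12/12 --
  FD 2: (-2,0) -> (0,0) [heading=0, draw]
  RT 30: heading 0 -> 330
]
Final: pos=(0,0), heading=330, 12 segment(s) drawn

Start position: (0, 0)
Final position: (0, 0)
Distance = 0; < 1e-6 -> CLOSED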